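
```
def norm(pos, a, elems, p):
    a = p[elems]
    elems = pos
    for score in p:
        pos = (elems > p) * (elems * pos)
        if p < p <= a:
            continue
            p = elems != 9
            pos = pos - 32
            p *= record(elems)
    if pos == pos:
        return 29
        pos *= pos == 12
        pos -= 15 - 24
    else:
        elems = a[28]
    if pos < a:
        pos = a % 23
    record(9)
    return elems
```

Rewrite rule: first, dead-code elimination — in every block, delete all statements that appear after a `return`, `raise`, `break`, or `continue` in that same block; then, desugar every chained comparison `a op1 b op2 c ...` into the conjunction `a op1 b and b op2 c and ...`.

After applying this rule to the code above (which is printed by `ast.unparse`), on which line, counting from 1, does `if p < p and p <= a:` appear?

Transformed code:
def norm(pos, a, elems, p):
    a = p[elems]
    elems = pos
    for score in p:
        pos = (elems > p) * (elems * pos)
        if p < p and p <= a:
            continue
    if pos == pos:
        return 29
    else:
        elems = a[28]
    if pos < a:
        pos = a % 23
    record(9)
    return elems

6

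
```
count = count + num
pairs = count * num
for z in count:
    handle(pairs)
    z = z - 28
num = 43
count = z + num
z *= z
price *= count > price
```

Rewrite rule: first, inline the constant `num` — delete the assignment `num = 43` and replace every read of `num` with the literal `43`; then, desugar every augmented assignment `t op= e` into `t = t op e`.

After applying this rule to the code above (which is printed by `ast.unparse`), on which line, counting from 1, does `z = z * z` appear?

7

Transformed code:
count = count + 43
pairs = count * 43
for z in count:
    handle(pairs)
    z = z - 28
count = z + 43
z = z * z
price = price * (count > price)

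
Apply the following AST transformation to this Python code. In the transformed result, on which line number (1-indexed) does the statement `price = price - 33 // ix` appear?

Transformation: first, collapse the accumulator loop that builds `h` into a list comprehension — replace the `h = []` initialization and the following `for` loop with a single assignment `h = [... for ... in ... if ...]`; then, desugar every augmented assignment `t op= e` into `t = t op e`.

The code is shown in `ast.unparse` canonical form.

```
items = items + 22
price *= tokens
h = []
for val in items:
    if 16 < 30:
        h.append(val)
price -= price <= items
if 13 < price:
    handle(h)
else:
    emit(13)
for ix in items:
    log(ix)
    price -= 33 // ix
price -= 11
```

Transformed code:
items = items + 22
price = price * tokens
h = [val for val in items if 16 < 30]
price = price - (price <= items)
if 13 < price:
    handle(h)
else:
    emit(13)
for ix in items:
    log(ix)
    price = price - 33 // ix
price = price - 11

11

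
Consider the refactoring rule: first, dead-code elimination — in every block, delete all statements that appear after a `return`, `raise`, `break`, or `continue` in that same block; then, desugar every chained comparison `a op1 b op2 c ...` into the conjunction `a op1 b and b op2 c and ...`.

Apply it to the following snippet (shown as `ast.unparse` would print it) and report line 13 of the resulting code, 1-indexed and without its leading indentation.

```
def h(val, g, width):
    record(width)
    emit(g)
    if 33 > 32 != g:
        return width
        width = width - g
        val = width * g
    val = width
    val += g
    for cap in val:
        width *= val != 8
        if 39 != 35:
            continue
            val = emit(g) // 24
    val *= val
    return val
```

return val

Transformed code:
def h(val, g, width):
    record(width)
    emit(g)
    if 33 > 32 and 32 != g:
        return width
    val = width
    val += g
    for cap in val:
        width *= val != 8
        if 39 != 35:
            continue
    val *= val
    return val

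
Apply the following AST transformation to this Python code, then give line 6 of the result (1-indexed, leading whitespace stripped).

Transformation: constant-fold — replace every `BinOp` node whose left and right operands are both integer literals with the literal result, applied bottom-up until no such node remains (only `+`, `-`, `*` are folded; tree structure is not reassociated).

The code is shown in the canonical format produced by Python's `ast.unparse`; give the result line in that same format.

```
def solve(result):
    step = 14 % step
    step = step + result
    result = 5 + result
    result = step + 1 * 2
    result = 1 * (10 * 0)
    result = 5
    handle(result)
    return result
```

result = 0

Transformed code:
def solve(result):
    step = 14 % step
    step = step + result
    result = 5 + result
    result = step + 2
    result = 0
    result = 5
    handle(result)
    return result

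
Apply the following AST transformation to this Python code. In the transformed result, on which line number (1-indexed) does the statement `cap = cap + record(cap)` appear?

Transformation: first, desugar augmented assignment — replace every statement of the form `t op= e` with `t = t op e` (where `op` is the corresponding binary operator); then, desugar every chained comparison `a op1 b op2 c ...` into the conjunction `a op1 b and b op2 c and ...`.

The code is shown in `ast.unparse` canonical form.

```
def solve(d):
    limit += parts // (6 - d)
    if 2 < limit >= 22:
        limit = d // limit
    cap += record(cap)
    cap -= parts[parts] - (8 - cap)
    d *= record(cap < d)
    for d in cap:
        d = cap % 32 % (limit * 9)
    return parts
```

5

Transformed code:
def solve(d):
    limit = limit + parts // (6 - d)
    if 2 < limit and limit >= 22:
        limit = d // limit
    cap = cap + record(cap)
    cap = cap - (parts[parts] - (8 - cap))
    d = d * record(cap < d)
    for d in cap:
        d = cap % 32 % (limit * 9)
    return parts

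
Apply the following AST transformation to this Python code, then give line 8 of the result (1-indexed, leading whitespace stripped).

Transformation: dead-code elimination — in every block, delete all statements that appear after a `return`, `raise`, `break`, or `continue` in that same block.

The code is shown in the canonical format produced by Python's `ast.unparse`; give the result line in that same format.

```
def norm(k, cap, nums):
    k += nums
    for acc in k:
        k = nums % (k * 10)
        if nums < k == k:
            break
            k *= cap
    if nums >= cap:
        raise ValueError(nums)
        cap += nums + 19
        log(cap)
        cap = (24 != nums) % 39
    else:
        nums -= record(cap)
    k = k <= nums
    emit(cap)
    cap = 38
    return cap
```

raise ValueError(nums)

Transformed code:
def norm(k, cap, nums):
    k += nums
    for acc in k:
        k = nums % (k * 10)
        if nums < k == k:
            break
    if nums >= cap:
        raise ValueError(nums)
    else:
        nums -= record(cap)
    k = k <= nums
    emit(cap)
    cap = 38
    return cap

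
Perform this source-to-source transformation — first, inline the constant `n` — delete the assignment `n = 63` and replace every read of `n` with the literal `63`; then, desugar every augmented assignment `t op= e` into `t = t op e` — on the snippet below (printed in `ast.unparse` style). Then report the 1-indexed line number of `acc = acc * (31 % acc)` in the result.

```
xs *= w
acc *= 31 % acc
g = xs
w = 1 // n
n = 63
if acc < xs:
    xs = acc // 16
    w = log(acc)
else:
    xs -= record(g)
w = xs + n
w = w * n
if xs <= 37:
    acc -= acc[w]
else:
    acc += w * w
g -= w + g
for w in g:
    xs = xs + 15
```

Transformed code:
xs = xs * w
acc = acc * (31 % acc)
g = xs
w = 1 // 63
if acc < xs:
    xs = acc // 16
    w = log(acc)
else:
    xs = xs - record(g)
w = xs + 63
w = w * 63
if xs <= 37:
    acc = acc - acc[w]
else:
    acc = acc + w * w
g = g - (w + g)
for w in g:
    xs = xs + 15

2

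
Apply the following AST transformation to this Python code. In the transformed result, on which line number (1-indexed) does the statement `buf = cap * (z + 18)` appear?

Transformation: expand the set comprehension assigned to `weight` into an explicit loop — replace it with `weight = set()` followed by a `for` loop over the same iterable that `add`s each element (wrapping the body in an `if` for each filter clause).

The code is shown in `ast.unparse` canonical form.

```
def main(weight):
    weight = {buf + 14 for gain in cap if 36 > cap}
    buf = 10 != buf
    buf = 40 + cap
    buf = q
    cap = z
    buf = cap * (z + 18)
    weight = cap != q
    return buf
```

10

Transformed code:
def main(weight):
    weight = set()
    for gain in cap:
        if 36 > cap:
            weight.add(buf + 14)
    buf = 10 != buf
    buf = 40 + cap
    buf = q
    cap = z
    buf = cap * (z + 18)
    weight = cap != q
    return buf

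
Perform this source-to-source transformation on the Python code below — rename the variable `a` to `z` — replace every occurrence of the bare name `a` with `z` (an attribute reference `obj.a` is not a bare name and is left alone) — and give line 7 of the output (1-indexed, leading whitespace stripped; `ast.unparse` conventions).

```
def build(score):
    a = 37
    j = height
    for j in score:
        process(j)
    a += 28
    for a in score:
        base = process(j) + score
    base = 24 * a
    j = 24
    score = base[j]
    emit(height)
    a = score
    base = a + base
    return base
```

for z in score:

Transformed code:
def build(score):
    z = 37
    j = height
    for j in score:
        process(j)
    z += 28
    for z in score:
        base = process(j) + score
    base = 24 * z
    j = 24
    score = base[j]
    emit(height)
    z = score
    base = z + base
    return base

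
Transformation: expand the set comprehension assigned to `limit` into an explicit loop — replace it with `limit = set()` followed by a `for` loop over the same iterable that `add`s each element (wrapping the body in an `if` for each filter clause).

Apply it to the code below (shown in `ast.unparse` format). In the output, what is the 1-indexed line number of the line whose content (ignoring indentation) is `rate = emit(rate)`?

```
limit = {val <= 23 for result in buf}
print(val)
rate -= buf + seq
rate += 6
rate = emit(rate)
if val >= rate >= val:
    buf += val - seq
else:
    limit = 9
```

7

Transformed code:
limit = set()
for result in buf:
    limit.add(val <= 23)
print(val)
rate -= buf + seq
rate += 6
rate = emit(rate)
if val >= rate >= val:
    buf += val - seq
else:
    limit = 9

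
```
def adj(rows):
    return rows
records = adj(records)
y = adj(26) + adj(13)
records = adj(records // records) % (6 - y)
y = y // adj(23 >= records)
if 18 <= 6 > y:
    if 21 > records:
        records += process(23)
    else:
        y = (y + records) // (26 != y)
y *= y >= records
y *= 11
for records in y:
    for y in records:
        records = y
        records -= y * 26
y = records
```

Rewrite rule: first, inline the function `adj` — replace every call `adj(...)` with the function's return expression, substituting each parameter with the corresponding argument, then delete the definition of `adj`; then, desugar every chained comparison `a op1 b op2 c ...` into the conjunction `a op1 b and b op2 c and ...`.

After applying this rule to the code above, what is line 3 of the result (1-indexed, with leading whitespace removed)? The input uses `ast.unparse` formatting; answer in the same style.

records = records // records % (6 - y)

Transformed code:
records = records
y = 26 + 13
records = records // records % (6 - y)
y = y // (23 >= records)
if 18 <= 6 and 6 > y:
    if 21 > records:
        records += process(23)
    else:
        y = (y + records) // (26 != y)
y *= y >= records
y *= 11
for records in y:
    for y in records:
        records = y
        records -= y * 26
y = records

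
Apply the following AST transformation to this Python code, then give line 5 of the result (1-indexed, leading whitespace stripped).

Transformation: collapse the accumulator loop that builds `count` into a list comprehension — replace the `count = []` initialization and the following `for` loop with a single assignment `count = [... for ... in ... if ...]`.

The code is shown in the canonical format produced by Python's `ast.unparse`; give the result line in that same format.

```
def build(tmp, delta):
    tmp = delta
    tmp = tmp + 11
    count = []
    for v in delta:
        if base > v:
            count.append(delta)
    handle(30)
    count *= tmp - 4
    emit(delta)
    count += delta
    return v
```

handle(30)

Transformed code:
def build(tmp, delta):
    tmp = delta
    tmp = tmp + 11
    count = [delta for v in delta if base > v]
    handle(30)
    count *= tmp - 4
    emit(delta)
    count += delta
    return v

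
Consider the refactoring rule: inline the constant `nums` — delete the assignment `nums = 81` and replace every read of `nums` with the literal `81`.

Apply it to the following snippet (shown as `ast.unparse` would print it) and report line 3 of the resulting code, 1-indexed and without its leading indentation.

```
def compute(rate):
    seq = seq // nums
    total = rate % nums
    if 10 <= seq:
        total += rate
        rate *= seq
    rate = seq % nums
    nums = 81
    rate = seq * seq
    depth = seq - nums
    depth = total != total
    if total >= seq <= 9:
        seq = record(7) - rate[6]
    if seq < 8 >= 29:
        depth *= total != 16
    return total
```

total = rate % 81

Transformed code:
def compute(rate):
    seq = seq // 81
    total = rate % 81
    if 10 <= seq:
        total += rate
        rate *= seq
    rate = seq % 81
    rate = seq * seq
    depth = seq - 81
    depth = total != total
    if total >= seq <= 9:
        seq = record(7) - rate[6]
    if seq < 8 >= 29:
        depth *= total != 16
    return total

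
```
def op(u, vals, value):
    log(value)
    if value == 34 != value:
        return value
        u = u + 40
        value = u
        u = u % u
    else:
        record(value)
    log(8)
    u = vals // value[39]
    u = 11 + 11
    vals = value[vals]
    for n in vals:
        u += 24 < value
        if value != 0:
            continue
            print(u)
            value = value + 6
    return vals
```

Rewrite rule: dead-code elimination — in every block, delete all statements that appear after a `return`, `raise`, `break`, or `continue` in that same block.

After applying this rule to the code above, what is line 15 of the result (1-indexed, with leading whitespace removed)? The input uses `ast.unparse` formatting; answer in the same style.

return vals

Transformed code:
def op(u, vals, value):
    log(value)
    if value == 34 != value:
        return value
    else:
        record(value)
    log(8)
    u = vals // value[39]
    u = 11 + 11
    vals = value[vals]
    for n in vals:
        u += 24 < value
        if value != 0:
            continue
    return vals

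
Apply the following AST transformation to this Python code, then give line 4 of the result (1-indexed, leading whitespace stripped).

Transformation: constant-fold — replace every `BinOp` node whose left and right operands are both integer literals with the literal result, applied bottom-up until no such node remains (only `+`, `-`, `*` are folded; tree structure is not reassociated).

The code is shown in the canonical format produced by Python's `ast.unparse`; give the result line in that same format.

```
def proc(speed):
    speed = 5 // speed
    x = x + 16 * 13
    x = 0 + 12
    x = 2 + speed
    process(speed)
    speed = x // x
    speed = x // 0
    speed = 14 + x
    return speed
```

x = 12

Transformed code:
def proc(speed):
    speed = 5 // speed
    x = x + 208
    x = 12
    x = 2 + speed
    process(speed)
    speed = x // x
    speed = x // 0
    speed = 14 + x
    return speed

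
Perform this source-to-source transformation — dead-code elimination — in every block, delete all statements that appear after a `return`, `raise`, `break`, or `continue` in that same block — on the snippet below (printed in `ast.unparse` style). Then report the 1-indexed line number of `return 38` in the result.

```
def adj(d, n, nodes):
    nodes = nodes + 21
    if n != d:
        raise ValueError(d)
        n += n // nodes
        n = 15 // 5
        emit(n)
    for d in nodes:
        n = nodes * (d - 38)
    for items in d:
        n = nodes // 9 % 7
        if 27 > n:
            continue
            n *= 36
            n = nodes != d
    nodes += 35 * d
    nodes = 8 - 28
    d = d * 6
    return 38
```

14

Transformed code:
def adj(d, n, nodes):
    nodes = nodes + 21
    if n != d:
        raise ValueError(d)
    for d in nodes:
        n = nodes * (d - 38)
    for items in d:
        n = nodes // 9 % 7
        if 27 > n:
            continue
    nodes += 35 * d
    nodes = 8 - 28
    d = d * 6
    return 38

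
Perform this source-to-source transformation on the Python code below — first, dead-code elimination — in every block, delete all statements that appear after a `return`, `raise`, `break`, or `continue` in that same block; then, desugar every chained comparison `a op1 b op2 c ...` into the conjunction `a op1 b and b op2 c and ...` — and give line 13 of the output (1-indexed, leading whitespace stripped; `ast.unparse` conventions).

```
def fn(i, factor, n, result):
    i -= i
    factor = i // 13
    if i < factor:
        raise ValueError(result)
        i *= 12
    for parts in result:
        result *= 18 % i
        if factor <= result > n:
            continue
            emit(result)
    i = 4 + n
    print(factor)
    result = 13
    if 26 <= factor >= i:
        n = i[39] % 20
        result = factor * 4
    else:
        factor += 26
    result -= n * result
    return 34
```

Transformed code:
def fn(i, factor, n, result):
    i -= i
    factor = i // 13
    if i < factor:
        raise ValueError(result)
    for parts in result:
        result *= 18 % i
        if factor <= result and result > n:
            continue
    i = 4 + n
    print(factor)
    result = 13
    if 26 <= factor and factor >= i:
        n = i[39] % 20
        result = factor * 4
    else:
        factor += 26
    result -= n * result
    return 34

if 26 <= factor and factor >= i:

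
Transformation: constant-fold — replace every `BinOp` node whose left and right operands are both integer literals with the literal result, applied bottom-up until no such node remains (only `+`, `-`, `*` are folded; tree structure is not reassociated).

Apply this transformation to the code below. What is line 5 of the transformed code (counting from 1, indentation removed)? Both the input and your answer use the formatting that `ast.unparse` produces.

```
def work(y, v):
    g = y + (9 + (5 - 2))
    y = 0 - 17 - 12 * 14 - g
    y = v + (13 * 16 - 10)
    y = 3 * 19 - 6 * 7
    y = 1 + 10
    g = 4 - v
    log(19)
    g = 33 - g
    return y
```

y = 15

Transformed code:
def work(y, v):
    g = y + 12
    y = -185 - g
    y = v + 198
    y = 15
    y = 11
    g = 4 - v
    log(19)
    g = 33 - g
    return y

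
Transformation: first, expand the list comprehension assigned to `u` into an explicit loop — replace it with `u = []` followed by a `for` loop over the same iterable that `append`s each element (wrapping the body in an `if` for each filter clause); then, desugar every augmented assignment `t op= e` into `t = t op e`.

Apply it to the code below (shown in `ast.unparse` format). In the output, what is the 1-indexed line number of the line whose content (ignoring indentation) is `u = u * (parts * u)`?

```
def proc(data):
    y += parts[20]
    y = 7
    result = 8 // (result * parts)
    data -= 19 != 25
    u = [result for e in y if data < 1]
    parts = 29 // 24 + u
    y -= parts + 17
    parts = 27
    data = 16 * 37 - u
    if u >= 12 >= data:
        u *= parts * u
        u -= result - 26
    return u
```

Transformed code:
def proc(data):
    y = y + parts[20]
    y = 7
    result = 8 // (result * parts)
    data = data - (19 != 25)
    u = []
    for e in y:
        if data < 1:
            u.append(result)
    parts = 29 // 24 + u
    y = y - (parts + 17)
    parts = 27
    data = 16 * 37 - u
    if u >= 12 >= data:
        u = u * (parts * u)
        u = u - (result - 26)
    return u

15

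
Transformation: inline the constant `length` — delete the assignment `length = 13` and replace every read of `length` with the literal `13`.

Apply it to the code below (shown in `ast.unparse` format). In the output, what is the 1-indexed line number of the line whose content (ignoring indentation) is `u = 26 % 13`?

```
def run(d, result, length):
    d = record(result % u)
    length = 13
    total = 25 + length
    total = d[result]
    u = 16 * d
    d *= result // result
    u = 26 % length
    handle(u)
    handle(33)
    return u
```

Transformed code:
def run(d, result, length):
    d = record(result % u)
    total = 25 + 13
    total = d[result]
    u = 16 * d
    d *= result // result
    u = 26 % 13
    handle(u)
    handle(33)
    return u

7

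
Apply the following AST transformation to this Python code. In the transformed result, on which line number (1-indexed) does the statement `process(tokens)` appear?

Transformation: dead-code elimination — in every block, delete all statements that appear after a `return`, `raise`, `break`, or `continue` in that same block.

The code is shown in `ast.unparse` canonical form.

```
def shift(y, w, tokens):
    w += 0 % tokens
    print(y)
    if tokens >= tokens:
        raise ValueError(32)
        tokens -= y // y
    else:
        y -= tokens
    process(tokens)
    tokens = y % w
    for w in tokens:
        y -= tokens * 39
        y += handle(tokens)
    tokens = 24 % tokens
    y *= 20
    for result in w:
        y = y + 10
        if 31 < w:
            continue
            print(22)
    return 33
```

8

Transformed code:
def shift(y, w, tokens):
    w += 0 % tokens
    print(y)
    if tokens >= tokens:
        raise ValueError(32)
    else:
        y -= tokens
    process(tokens)
    tokens = y % w
    for w in tokens:
        y -= tokens * 39
        y += handle(tokens)
    tokens = 24 % tokens
    y *= 20
    for result in w:
        y = y + 10
        if 31 < w:
            continue
    return 33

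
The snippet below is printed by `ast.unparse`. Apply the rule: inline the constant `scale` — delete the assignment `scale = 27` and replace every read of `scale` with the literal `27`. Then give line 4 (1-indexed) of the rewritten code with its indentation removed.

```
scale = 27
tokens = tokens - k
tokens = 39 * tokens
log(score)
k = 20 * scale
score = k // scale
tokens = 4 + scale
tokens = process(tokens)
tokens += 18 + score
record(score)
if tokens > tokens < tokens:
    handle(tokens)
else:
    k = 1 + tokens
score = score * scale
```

k = 20 * 27

Transformed code:
tokens = tokens - k
tokens = 39 * tokens
log(score)
k = 20 * 27
score = k // 27
tokens = 4 + 27
tokens = process(tokens)
tokens += 18 + score
record(score)
if tokens > tokens < tokens:
    handle(tokens)
else:
    k = 1 + tokens
score = score * 27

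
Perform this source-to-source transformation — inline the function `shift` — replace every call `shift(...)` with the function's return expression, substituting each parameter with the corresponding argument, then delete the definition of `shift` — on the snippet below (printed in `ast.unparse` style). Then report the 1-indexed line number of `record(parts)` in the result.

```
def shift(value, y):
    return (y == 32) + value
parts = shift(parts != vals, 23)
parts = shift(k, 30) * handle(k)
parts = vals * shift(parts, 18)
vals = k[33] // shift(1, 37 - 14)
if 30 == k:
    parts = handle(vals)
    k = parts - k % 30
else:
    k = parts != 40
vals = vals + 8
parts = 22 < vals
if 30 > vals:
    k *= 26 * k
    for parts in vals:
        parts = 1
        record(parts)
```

Transformed code:
parts = (23 == 32) + (parts != vals)
parts = ((30 == 32) + k) * handle(k)
parts = vals * ((18 == 32) + parts)
vals = k[33] // ((37 - 14 == 32) + 1)
if 30 == k:
    parts = handle(vals)
    k = parts - k % 30
else:
    k = parts != 40
vals = vals + 8
parts = 22 < vals
if 30 > vals:
    k *= 26 * k
    for parts in vals:
        parts = 1
        record(parts)

16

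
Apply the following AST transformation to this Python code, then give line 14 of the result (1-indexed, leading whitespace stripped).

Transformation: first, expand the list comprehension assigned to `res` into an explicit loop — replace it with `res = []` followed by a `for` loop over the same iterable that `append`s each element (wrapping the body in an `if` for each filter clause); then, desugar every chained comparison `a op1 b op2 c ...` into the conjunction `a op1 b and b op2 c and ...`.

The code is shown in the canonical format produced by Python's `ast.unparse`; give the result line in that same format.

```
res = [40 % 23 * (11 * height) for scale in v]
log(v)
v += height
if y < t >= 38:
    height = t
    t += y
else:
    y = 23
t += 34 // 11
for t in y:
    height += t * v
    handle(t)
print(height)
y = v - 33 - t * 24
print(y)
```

handle(t)

Transformed code:
res = []
for scale in v:
    res.append(40 % 23 * (11 * height))
log(v)
v += height
if y < t and t >= 38:
    height = t
    t += y
else:
    y = 23
t += 34 // 11
for t in y:
    height += t * v
    handle(t)
print(height)
y = v - 33 - t * 24
print(y)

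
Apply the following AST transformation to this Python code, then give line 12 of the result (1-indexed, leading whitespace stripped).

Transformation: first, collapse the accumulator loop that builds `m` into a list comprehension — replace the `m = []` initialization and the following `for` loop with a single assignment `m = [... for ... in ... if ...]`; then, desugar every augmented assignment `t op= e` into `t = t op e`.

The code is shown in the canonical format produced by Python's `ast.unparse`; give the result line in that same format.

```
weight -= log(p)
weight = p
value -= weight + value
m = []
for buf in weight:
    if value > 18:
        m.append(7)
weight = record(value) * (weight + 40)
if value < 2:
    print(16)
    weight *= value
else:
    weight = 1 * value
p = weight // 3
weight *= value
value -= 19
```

Transformed code:
weight = weight - log(p)
weight = p
value = value - (weight + value)
m = [7 for buf in weight if value > 18]
weight = record(value) * (weight + 40)
if value < 2:
    print(16)
    weight = weight * value
else:
    weight = 1 * value
p = weight // 3
weight = weight * value
value = value - 19

weight = weight * value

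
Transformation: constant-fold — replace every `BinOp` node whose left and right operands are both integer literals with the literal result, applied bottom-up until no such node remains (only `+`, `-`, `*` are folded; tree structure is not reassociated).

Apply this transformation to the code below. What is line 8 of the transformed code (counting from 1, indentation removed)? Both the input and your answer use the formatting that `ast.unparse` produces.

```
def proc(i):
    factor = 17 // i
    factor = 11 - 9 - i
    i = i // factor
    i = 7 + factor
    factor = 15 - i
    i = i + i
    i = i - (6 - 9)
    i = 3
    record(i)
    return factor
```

i = i - -3

Transformed code:
def proc(i):
    factor = 17 // i
    factor = 2 - i
    i = i // factor
    i = 7 + factor
    factor = 15 - i
    i = i + i
    i = i - -3
    i = 3
    record(i)
    return factor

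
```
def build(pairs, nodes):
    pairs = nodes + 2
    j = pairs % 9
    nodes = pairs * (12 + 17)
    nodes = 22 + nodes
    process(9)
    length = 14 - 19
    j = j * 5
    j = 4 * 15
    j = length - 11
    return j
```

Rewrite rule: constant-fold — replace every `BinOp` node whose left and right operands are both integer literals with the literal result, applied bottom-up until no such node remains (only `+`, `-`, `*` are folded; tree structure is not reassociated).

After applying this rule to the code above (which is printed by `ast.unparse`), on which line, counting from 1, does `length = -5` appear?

7

Transformed code:
def build(pairs, nodes):
    pairs = nodes + 2
    j = pairs % 9
    nodes = pairs * 29
    nodes = 22 + nodes
    process(9)
    length = -5
    j = j * 5
    j = 60
    j = length - 11
    return j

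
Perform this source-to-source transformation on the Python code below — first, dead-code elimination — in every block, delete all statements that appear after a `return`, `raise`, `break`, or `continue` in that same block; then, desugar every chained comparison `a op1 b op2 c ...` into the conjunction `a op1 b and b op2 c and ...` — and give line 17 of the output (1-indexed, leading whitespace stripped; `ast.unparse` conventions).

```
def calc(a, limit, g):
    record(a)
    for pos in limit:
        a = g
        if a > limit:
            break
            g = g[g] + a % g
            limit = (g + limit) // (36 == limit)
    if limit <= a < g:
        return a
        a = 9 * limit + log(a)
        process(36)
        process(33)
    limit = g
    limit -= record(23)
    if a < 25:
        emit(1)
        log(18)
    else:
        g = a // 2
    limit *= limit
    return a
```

Transformed code:
def calc(a, limit, g):
    record(a)
    for pos in limit:
        a = g
        if a > limit:
            break
    if limit <= a and a < g:
        return a
    limit = g
    limit -= record(23)
    if a < 25:
        emit(1)
        log(18)
    else:
        g = a // 2
    limit *= limit
    return a

return a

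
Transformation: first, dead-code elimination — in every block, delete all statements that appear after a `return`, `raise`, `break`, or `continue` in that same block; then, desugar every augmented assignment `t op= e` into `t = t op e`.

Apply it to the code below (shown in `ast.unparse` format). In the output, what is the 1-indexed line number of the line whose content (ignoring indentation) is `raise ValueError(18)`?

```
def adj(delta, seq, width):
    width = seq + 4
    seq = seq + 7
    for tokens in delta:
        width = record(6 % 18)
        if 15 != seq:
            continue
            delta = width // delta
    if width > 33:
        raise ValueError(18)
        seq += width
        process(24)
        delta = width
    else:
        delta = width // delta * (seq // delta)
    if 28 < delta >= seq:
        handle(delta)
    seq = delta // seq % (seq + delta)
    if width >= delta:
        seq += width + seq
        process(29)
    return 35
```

Transformed code:
def adj(delta, seq, width):
    width = seq + 4
    seq = seq + 7
    for tokens in delta:
        width = record(6 % 18)
        if 15 != seq:
            continue
    if width > 33:
        raise ValueError(18)
    else:
        delta = width // delta * (seq // delta)
    if 28 < delta >= seq:
        handle(delta)
    seq = delta // seq % (seq + delta)
    if width >= delta:
        seq = seq + (width + seq)
        process(29)
    return 35

9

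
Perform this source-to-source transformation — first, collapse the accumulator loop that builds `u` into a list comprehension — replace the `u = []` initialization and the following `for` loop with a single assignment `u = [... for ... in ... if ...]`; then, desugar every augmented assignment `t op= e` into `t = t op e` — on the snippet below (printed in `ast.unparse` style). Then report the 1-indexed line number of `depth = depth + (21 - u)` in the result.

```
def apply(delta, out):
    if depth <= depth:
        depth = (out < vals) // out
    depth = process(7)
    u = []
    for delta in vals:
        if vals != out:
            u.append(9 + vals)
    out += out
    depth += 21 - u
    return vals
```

Transformed code:
def apply(delta, out):
    if depth <= depth:
        depth = (out < vals) // out
    depth = process(7)
    u = [9 + vals for delta in vals if vals != out]
    out = out + out
    depth = depth + (21 - u)
    return vals

7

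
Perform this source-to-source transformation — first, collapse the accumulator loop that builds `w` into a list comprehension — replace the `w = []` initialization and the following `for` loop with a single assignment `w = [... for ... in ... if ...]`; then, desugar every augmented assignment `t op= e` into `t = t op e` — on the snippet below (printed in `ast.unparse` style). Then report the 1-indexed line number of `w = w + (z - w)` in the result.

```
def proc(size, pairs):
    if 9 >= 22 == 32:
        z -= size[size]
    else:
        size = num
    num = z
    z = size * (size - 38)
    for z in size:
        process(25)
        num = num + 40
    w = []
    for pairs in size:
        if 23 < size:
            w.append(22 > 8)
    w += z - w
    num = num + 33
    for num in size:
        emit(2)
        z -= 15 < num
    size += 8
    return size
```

12

Transformed code:
def proc(size, pairs):
    if 9 >= 22 == 32:
        z = z - size[size]
    else:
        size = num
    num = z
    z = size * (size - 38)
    for z in size:
        process(25)
        num = num + 40
    w = [22 > 8 for pairs in size if 23 < size]
    w = w + (z - w)
    num = num + 33
    for num in size:
        emit(2)
        z = z - (15 < num)
    size = size + 8
    return size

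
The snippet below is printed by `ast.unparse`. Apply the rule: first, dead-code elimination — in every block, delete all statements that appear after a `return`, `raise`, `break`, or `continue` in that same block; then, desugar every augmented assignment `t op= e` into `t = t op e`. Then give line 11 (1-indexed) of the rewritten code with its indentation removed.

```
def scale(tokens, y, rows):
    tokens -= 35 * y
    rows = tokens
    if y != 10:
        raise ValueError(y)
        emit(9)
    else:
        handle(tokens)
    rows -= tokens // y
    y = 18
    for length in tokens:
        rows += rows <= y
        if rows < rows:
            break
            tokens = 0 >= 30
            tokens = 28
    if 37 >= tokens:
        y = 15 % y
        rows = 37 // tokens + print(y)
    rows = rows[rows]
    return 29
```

rows = rows + (rows <= y)

Transformed code:
def scale(tokens, y, rows):
    tokens = tokens - 35 * y
    rows = tokens
    if y != 10:
        raise ValueError(y)
    else:
        handle(tokens)
    rows = rows - tokens // y
    y = 18
    for length in tokens:
        rows = rows + (rows <= y)
        if rows < rows:
            break
    if 37 >= tokens:
        y = 15 % y
        rows = 37 // tokens + print(y)
    rows = rows[rows]
    return 29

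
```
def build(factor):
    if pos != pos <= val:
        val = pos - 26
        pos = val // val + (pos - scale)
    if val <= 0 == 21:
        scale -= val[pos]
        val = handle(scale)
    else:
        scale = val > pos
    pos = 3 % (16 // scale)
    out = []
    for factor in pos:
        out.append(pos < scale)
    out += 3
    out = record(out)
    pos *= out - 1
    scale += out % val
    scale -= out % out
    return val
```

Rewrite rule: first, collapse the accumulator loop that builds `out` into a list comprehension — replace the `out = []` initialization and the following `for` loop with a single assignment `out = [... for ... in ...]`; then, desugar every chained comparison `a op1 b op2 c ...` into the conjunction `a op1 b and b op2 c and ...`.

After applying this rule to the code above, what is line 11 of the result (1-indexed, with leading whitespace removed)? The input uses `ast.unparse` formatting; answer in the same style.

out = [pos < scale for factor in pos]

Transformed code:
def build(factor):
    if pos != pos and pos <= val:
        val = pos - 26
        pos = val // val + (pos - scale)
    if val <= 0 and 0 == 21:
        scale -= val[pos]
        val = handle(scale)
    else:
        scale = val > pos
    pos = 3 % (16 // scale)
    out = [pos < scale for factor in pos]
    out += 3
    out = record(out)
    pos *= out - 1
    scale += out % val
    scale -= out % out
    return val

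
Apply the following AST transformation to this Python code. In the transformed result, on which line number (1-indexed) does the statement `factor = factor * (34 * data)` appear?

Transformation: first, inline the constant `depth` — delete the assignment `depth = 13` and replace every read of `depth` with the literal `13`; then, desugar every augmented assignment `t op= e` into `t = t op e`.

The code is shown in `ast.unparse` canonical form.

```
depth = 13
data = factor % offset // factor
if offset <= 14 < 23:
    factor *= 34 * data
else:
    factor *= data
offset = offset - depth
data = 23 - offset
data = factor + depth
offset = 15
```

3

Transformed code:
data = factor % offset // factor
if offset <= 14 < 23:
    factor = factor * (34 * data)
else:
    factor = factor * data
offset = offset - 13
data = 23 - offset
data = factor + 13
offset = 15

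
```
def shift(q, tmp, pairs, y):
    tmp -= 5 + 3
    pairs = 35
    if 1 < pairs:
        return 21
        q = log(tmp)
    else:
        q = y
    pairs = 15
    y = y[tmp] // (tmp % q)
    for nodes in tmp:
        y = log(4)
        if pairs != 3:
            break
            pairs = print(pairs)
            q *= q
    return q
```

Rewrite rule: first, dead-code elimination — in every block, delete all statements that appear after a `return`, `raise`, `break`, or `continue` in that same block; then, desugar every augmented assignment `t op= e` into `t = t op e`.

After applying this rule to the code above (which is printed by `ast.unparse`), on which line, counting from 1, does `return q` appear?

14

Transformed code:
def shift(q, tmp, pairs, y):
    tmp = tmp - (5 + 3)
    pairs = 35
    if 1 < pairs:
        return 21
    else:
        q = y
    pairs = 15
    y = y[tmp] // (tmp % q)
    for nodes in tmp:
        y = log(4)
        if pairs != 3:
            break
    return q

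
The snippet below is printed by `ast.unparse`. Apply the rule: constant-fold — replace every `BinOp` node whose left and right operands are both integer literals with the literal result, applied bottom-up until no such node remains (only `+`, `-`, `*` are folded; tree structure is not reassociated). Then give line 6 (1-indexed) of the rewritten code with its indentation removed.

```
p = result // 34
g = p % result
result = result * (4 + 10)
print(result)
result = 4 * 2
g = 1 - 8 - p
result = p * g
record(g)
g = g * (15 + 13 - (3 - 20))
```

g = -7 - p

Transformed code:
p = result // 34
g = p % result
result = result * 14
print(result)
result = 8
g = -7 - p
result = p * g
record(g)
g = g * 45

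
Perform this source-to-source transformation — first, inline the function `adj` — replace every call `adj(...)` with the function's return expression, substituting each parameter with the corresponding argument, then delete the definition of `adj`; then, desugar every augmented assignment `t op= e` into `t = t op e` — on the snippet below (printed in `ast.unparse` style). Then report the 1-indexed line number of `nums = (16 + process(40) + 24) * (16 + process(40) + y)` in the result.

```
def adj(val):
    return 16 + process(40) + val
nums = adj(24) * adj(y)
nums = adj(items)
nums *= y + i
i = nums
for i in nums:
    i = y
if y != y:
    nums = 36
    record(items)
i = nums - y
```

Transformed code:
nums = (16 + process(40) + 24) * (16 + process(40) + y)
nums = 16 + process(40) + items
nums = nums * (y + i)
i = nums
for i in nums:
    i = y
if y != y:
    nums = 36
    record(items)
i = nums - y

1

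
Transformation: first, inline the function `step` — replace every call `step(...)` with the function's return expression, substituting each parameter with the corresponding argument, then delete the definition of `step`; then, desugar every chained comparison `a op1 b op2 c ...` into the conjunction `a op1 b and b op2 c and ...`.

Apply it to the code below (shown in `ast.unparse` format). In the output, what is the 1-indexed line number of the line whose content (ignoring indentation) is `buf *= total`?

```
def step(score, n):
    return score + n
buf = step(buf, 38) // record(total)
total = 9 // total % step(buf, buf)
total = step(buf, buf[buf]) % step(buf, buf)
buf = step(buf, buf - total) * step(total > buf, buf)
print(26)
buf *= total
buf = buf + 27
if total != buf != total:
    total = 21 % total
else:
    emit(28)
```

Transformed code:
buf = (buf + 38) // record(total)
total = 9 // total % (buf + buf)
total = (buf + buf[buf]) % (buf + buf)
buf = (buf + (buf - total)) * ((total > buf) + buf)
print(26)
buf *= total
buf = buf + 27
if total != buf and buf != total:
    total = 21 % total
else:
    emit(28)

6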